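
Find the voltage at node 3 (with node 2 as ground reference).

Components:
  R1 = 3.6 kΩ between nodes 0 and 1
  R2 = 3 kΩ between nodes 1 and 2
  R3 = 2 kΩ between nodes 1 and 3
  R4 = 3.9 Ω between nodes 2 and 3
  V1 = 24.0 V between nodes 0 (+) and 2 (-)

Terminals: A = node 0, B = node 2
Nodal analysis, taking node 2 as the 0 V reference.
Source V1 fixes V_0 = 24 V.
KCL at each unknown node (sum of currents leaving = 0; resistances in Ω):
  Node 1: (V_1 - 24)/3600 + (V_1 - 0)/3000 + (V_1 - V_3)/2000 = 0
  Node 3: (V_3 - V_1)/2000 + (V_3 - 0)/3.9 = 0
Collecting terms (coefficients in siemens):
  0.001111·V_1 - 0.0005·V_3 = 0.006667
  0.2569·V_3 - 0.0005·V_1 = 0
Determinant D = (0.001111)(0.2569) - (-0.0005)(-0.0005) = 0.0002852
V_1 = [(0.006667)(0.2569) - (-0.0005)(0)]/D = 6.005 V
V_3 = [(0.001111)(0) - (0.006667)(-0.0005)]/D = 0.01169 V
The requested potential is V_3 = 0.01169 V.

Final answer: V_3 = 0.01169 V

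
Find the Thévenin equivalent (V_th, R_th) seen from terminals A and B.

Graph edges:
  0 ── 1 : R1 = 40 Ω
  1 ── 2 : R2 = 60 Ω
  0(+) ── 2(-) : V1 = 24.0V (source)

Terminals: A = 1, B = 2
Step 1 — V_th is the open-circuit voltage V_A - V_B (nothing connected across the terminals).
Nodal analysis, taking node 2 as the 0 V reference.
Source V1 fixes V_0 = 24 V.
KCL at each unknown node (sum of currents leaving = 0; resistances in Ω):
  Node 1: (V_1 - 24)/40 + (V_1 - 0)/60 = 0
Collecting terms: 0.04167 × V_1 = 0.6  =>  V_1 = 14.4 V
V_th = V_1 - V_2 = 14.4 - 0 = 14.4 V
Step 2 — R_th: zero the source — replace V1 by a short circuit (node 2 merges into node 0) — and find the resistance seen between A (node 1) and B (node 0).
Reduce the network between node 1 (A) and node 0 (B) by series/parallel combination:
  Rp1 = R1 ‖ R2 (parallel, both between nodes 0 and 1) = 1/(1/40 + 1/60) = 24 Ω
R_th = 24 Ω

Final answer: V_th = 14.4 V, R_th = 24 Ω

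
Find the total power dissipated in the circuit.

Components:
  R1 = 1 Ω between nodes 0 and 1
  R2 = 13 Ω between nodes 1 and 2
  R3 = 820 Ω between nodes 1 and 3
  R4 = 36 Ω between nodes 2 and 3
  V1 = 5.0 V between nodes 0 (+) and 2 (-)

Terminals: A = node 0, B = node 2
Nodal analysis, taking node 2 as the 0 V reference.
Source V1 fixes V_0 = 5 V.
KCL at each unknown node (sum of currents leaving = 0; resistances in Ω):
  Node 1: (V_1 - 5)/1 + (V_1 - 0)/13 + (V_1 - V_3)/820 = 0
  Node 3: (V_3 - V_1)/820 + (V_3 - 0)/36 = 0
Collecting terms (coefficients in siemens):
  1.078·V_1 - 0.00122·V_3 = 5
  0.029·V_3 - 0.00122·V_1 = 0
Determinant D = (1.078)(0.029) - (-0.00122)(-0.00122) = 0.03126
V_1 = [(5)(0.029) - (-0.00122)(0)]/D = 4.638 V
V_3 = [(1.078)(0) - (5)(-0.00122)]/D = 0.195 V
Power in each resistor, P = (ΔV)²/R:
  P_R1 = (5 - 4.638)²/1 = 0.1312 W
  P_R2 = (4.638 - 0)²/13 = 1.655 W
  P_R3 = (4.638 - 0.195)²/820 = 0.02407 W
  P_R4 = (0 - 0.195)²/36 = 0.001057 W
P_total = P_R1 + P_R2 + P_R3 + P_R4 = 1.811 W

Final answer: 1.811 W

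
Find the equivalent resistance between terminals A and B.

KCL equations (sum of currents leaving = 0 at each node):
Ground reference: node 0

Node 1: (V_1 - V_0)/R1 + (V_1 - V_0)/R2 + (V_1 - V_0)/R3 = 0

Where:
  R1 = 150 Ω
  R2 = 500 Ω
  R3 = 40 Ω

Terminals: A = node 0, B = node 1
Reduce the network between node 0 (A) and node 1 (B) by series/parallel combination:
  Rp1 = R1 ‖ R2 ‖ R3 (parallel, all between nodes 0 and 1) = 1/(1/150 + 1/500 + 1/40) = 29.7 Ω
R_eq = 29.7 Ω

Final answer: 29.7 Ω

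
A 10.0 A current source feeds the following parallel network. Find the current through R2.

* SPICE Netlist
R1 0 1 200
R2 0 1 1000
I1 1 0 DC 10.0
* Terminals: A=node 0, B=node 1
All resistors sit directly between nodes 0 and 1, so they are in parallel and share one voltage V; the full source current 10 A splits among them.
1/R_par = 1/200 + 1/1000 = 0.006 S  =>  R_par = 166.7 Ω
V = I × R_par = 10 × 166.7 = 1667 V
I_R2 = V/R2 = 1667/1000 = 1.667 A

Final answer: 1.667 A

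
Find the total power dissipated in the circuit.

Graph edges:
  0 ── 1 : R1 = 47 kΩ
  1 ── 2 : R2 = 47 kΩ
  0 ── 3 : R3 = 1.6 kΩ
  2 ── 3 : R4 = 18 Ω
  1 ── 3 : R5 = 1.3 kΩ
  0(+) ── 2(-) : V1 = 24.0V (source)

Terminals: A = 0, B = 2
Nodal analysis, taking node 2 as the 0 V reference.
Source V1 fixes V_0 = 24 V.
KCL at each unknown node (sum of currents leaving = 0; resistances in Ω):
  Node 1: (V_1 - 24)/47000 + (V_1 - 0)/47000 + (V_1 - V_3)/1300 = 0
  Node 3: (V_3 - 24)/1600 + (V_3 - 0)/18 + (V_3 - V_1)/1300 = 0
Collecting terms (coefficients in siemens):
  0.0008118·V_1 - 0.0007692·V_3 = 0.0005106
  0.05695·V_3 - 0.0007692·V_1 = 0.015
Determinant D = (0.0008118)(0.05695) - (-0.0007692)(-0.0007692) = 0.00004564
V_1 = [(0.0005106)(0.05695) - (-0.0007692)(0.015)]/D = 0.89 V
V_3 = [(0.0008118)(0.015) - (0.0005106)(-0.0007692)]/D = 0.2754 V
Power in each resistor, P = (ΔV)²/R:
  P_R1 = (24 - 0.89)²/47000 = 0.01136 W
  P_R2 = (0.89 - 0)²/47000 = 0.00001685 W
  P_R3 = (24 - 0.2754)²/1600 = 0.3518 W
  P_R4 = (0 - 0.2754)²/18 = 0.004214 W
  P_R5 = (0.89 - 0.2754)²/1300 = 0.0002906 W
P_total = P_R1 + P_R2 + P_R3 + P_R4 + P_R5 = 0.3677 W

Final answer: 0.3677 W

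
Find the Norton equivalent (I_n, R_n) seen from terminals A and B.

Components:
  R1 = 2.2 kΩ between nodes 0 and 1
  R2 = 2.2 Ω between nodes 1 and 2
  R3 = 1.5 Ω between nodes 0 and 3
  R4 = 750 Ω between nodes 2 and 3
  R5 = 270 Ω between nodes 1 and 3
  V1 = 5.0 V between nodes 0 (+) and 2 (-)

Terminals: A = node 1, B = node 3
Find the Thévenin equivalent first; then I_n = V_th/R_th and R_n = R_th.
Step 1 — V_th is the open-circuit voltage V_A - V_B (nothing connected across the terminals).
Nodal analysis, taking node 2 as the 0 V reference.
Source V1 fixes V_0 = 5 V.
KCL at each unknown node (sum of currents leaving = 0; resistances in Ω):
  Node 1: (V_1 - 5)/2200 + (V_1 - 0)/2.2 + (V_1 - V_3)/270 = 0
  Node 3: (V_3 - 5)/1.5 + (V_3 - 0)/750 + (V_3 - V_1)/270 = 0
Collecting terms (coefficients in siemens):
  0.4587·V_1 - 0.003704·V_3 = 0.002273
  0.6717·V_3 - 0.003704·V_1 = 3.333
Determinant D = (0.4587)(0.6717) - (-0.003704)(-0.003704) = 0.3081
V_1 = [(0.002273)(0.6717) - (-0.003704)(3.333)]/D = 0.04503 V
V_3 = [(0.4587)(3.333) - (0.002273)(-0.003704)]/D = 4.963 V
V_th = V_1 - V_3 = 0.04503 - 4.963 = -4.918 V
Step 2 — R_th: zero the source — replace V1 by a short circuit (node 2 merges into node 0) — and find the resistance seen between A (node 1) and B (node 3).
Reduce the network between node 1 (A) and node 3 (B) by series/parallel combination:
  Rp1 = R1 ‖ R2 (parallel, both between nodes 0 and 1) = 1/(1/2200 + 1/2.2) = 2.198 Ω
  Rp2 = R3 ‖ R4 (parallel, both between nodes 0 and 3) = 1/(1/1.5 + 1/750) = 1.497 Ω
  Rs1 = Rp1 + Rp2 (series, joined only at node 0) = 2.198 + 1.497 = 3.695 Ω
  Rp3 = R5 ‖ Rs1 (parallel, both between nodes 1 and 3) = 1/(1/270 + 1/3.695) = 3.645 Ω
R_th = 3.645 Ω
I_n = V_th/R_th = -4.918/3.645 = -1.349 A, and R_n = R_th = 3.645 Ω

Final answer: I_n = -1.349 A, R_n = 3.645 Ω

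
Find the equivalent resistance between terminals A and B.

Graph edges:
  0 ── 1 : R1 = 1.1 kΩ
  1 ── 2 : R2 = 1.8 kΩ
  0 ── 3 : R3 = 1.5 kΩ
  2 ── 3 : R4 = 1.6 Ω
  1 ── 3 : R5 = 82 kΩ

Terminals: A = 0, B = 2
The network is not a plain series/parallel combination. Inject a 1 A test current into terminal A (node 0) and return it from terminal B (node 2); then R_eq = V_A / (1 A).
Nodal analysis, taking node 2 as the 0 V reference.
Current source I_test pushes 1 A into node 0 and draws it out of node 2.
KCL at each unknown node (sum of currents leaving = 0; resistances in Ω):
  Node 0: (V_0 - V_1)/1100 + (V_0 - V_3)/1500 - 1 = 0
  Node 1: (V_1 - V_0)/1100 + (V_1 - 0)/1800 + (V_1 - V_3)/82000 = 0
  Node 3: (V_3 - V_0)/1500 + (V_3 - V_1)/82000 + (V_3 - 0)/1.6 = 0
Collecting terms (coefficients in siemens):
  0.001576·V_0 - 0.0009091·V_1 - 0.0006667·V_3 = 1
  0.001477·V_1 - 0.0009091·V_0 - 0.0000122·V_3 = 0
  0.6257·V_3 - 0.0006667·V_0 - 0.0000122·V_1 = 0
Solving these 3 simultaneous equations (Gaussian elimination) gives:
  V_0 = 984.8 V, V_1 = 606.2 V, V_3 = 1.061 V
R_eq = V_0 / 1 A = 984.8 Ω

Final answer: 984.8 Ω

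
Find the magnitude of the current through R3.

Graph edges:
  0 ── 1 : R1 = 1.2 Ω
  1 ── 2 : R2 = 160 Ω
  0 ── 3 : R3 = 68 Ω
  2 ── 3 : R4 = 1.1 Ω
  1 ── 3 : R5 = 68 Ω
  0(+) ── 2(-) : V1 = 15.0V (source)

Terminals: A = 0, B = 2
Nodal analysis, taking node 2 as the 0 V reference.
Source V1 fixes V_0 = 15 V.
KCL at each unknown node (sum of currents leaving = 0; resistances in Ω):
  Node 1: (V_1 - 15)/1.2 + (V_1 - 0)/160 + (V_1 - V_3)/68 = 0
  Node 3: (V_3 - 15)/68 + (V_3 - 0)/1.1 + (V_3 - V_1)/68 = 0
Collecting terms (coefficients in siemens):
  0.8543·V_1 - 0.01471·V_3 = 12.5
  0.9385·V_3 - 0.01471·V_1 = 0.2206
Determinant D = (0.8543)(0.9385) - (-0.01471)(-0.01471) = 0.8015
V_1 = [(12.5)(0.9385) - (-0.01471)(0.2206)]/D = 14.64 V
V_3 = [(0.8543)(0.2206) - (12.5)(-0.01471)]/D = 0.4644 V
I_R3 = (V_0 - V_3)/R3 = (15 - 0.4644)/68 = 0.2138 A
|I_R3| = 0.2138 A

Final answer: |I_R3| = 0.2138 A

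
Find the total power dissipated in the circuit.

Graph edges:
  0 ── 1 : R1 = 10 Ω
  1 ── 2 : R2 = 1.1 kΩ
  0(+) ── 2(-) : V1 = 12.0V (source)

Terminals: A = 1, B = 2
Nodal analysis, taking node 2 as the 0 V reference.
Source V1 fixes V_0 = 12 V.
KCL at each unknown node (sum of currents leaving = 0; resistances in Ω):
  Node 1: (V_1 - 12)/10 + (V_1 - 0)/1100 = 0
Collecting terms: 0.1009 × V_1 = 1.2  =>  V_1 = 11.89 V
Power in each resistor, P = (ΔV)²/R:
  P_R1 = (12 - 11.89)²/10 = 0.001169 W
  P_R2 = (11.89 - 0)²/1100 = 0.1286 W
P_total = P_R1 + P_R2 = 0.1297 W

Final answer: 0.1297 W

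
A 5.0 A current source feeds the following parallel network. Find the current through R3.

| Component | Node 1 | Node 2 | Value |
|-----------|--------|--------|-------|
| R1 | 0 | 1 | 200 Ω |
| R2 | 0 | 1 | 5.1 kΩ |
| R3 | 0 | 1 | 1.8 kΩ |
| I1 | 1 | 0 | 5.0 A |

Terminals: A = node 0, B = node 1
All resistors sit directly between nodes 0 and 1, so they are in parallel and share one voltage V; the full source current 5 A splits among them.
1/R_par = 1/200 + 1/5100 + 1/1800 = 0.005752 S  =>  R_par = 173.9 Ω
V = I × R_par = 5 × 173.9 = 869.3 V
I_R3 = V/R3 = 869.3/1800 = 0.483 A

Final answer: 0.483 A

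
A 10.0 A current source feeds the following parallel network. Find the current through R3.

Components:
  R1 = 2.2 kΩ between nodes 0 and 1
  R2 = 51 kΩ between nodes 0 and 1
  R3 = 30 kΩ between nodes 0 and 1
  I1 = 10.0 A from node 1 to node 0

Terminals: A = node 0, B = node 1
All resistors sit directly between nodes 0 and 1, so they are in parallel and share one voltage V; the full source current 10 A splits among them.
1/R_par = 1/2200 + 1/51000 + 1/30000 = 0.0005075 S  =>  R_par = 1970 Ω
V = I × R_par = 10 × 1970 = 19700 V
I_R3 = V/R3 = 19700/30000 = 0.6568 A

Final answer: 0.6568 A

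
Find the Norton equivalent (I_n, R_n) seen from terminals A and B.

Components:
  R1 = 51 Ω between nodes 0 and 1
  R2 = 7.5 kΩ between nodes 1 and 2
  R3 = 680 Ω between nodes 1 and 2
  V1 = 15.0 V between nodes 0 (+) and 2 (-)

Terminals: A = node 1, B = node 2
Find the Thévenin equivalent first; then I_n = V_th/R_th and R_n = R_th.
Step 1 — V_th is the open-circuit voltage V_A - V_B (nothing connected across the terminals).
Nodal analysis, taking node 2 as the 0 V reference.
Source V1 fixes V_0 = 15 V.
KCL at each unknown node (sum of currents leaving = 0; resistances in Ω):
  Node 1: (V_1 - 15)/51 + (V_1 - 0)/7500 + (V_1 - 0)/680 = 0
Collecting terms: 0.02121 × V_1 = 0.2941  =>  V_1 = 13.87 V
V_th = V_1 - V_2 = 13.87 - 0 = 13.87 V
Step 2 — R_th: zero the source — replace V1 by a short circuit (node 2 merges into node 0) — and find the resistance seen between A (node 1) and B (node 0).
Reduce the network between node 1 (A) and node 0 (B) by series/parallel combination:
  Rp1 = R1 ‖ R2 ‖ R3 (parallel, all between nodes 0 and 1) = 1/(1/51 + 1/7500 + 1/680) = 47.14 Ω
R_th = 47.14 Ω
I_n = V_th/R_th = 13.87/47.14 = 0.2941 A, and R_n = R_th = 47.14 Ω

Final answer: I_n = 0.2941 A, R_n = 47.14 Ω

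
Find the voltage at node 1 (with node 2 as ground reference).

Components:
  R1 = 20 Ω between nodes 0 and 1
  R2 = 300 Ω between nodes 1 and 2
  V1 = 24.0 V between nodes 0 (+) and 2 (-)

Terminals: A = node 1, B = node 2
Nodal analysis, taking node 2 as the 0 V reference.
Source V1 fixes V_0 = 24 V.
KCL at each unknown node (sum of currents leaving = 0; resistances in Ω):
  Node 1: (V_1 - 24)/20 + (V_1 - 0)/300 = 0
Collecting terms: 0.05333 × V_1 = 1.2  =>  V_1 = 22.5 V
The requested potential is V_1 = 22.5 V.

Final answer: V_1 = 22.5 V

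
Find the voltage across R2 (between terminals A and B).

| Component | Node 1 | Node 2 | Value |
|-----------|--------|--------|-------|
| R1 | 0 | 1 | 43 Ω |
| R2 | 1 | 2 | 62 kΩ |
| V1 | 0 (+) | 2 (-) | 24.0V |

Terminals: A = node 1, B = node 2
R1 and R2 are in series across V1 (node 0 → node 1 → node 2), and the output A–B is taken across R2, so this is a voltage divider.
Series current: I = V1/(R1 + R2) = 24/(43 + 62000) = 24/62040 = 0.0003868 A
V_R2 = I × R2 = V1 × R2/(R1 + R2) = 24 × 62000/62040 = 23.98 V

Final answer: 23.98 V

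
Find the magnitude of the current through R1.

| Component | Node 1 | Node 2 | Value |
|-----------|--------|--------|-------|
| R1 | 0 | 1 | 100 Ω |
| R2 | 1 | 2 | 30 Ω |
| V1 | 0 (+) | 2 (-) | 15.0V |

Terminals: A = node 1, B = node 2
Nodal analysis, taking node 2 as the 0 V reference.
Source V1 fixes V_0 = 15 V.
KCL at each unknown node (sum of currents leaving = 0; resistances in Ω):
  Node 1: (V_1 - 15)/100 + (V_1 - 0)/30 = 0
Collecting terms: 0.04333 × V_1 = 0.15  =>  V_1 = 3.462 V
I_R1 = (V_0 - V_1)/R1 = (15 - 3.462)/100 = 0.1154 A
|I_R1| = 0.1154 A

Final answer: |I_R1| = 0.1154 A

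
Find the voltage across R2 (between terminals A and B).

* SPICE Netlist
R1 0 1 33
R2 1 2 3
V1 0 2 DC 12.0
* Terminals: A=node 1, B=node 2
R1 and R2 are in series across V1 (node 0 → node 1 → node 2), and the output A–B is taken across R2, so this is a voltage divider.
Series current: I = V1/(R1 + R2) = 12/(33 + 3) = 12/36 = 0.3333 A
V_R2 = I × R2 = V1 × R2/(R1 + R2) = 12 × 3/36 = 1 V

Final answer: 1 V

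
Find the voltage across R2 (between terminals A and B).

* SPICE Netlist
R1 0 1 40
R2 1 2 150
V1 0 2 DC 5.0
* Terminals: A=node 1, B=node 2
R1 and R2 are in series across V1 (node 0 → node 1 → node 2), and the output A–B is taken across R2, so this is a voltage divider.
Series current: I = V1/(R1 + R2) = 5/(40 + 150) = 5/190 = 0.02632 A
V_R2 = I × R2 = V1 × R2/(R1 + R2) = 5 × 150/190 = 3.947 V

Final answer: 3.947 V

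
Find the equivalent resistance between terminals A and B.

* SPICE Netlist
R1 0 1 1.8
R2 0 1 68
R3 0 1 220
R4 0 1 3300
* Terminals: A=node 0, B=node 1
Reduce the network between node 0 (A) and node 1 (B) by series/parallel combination:
  Rp1 = R1 ‖ R2 ‖ R3 ‖ R4 (parallel, all between nodes 0 and 1) = 1/(1/1.8 + 1/68 + 1/220 + 1/3300) = 1.739 Ω
R_eq = 1.739 Ω

Final answer: 1.739 Ω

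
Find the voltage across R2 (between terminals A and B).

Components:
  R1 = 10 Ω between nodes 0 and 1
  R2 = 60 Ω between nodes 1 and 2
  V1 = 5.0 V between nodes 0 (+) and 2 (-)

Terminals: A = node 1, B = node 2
R1 and R2 are in series across V1 (node 0 → node 1 → node 2), and the output A–B is taken across R2, so this is a voltage divider.
Series current: I = V1/(R1 + R2) = 5/(10 + 60) = 5/70 = 0.07143 A
V_R2 = I × R2 = V1 × R2/(R1 + R2) = 5 × 60/70 = 4.286 V

Final answer: 4.286 V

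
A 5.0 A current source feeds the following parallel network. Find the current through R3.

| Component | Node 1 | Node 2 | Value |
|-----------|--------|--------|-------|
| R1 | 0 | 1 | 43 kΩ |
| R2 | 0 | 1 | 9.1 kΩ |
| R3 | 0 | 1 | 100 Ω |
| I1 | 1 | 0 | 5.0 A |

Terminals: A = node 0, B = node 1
All resistors sit directly between nodes 0 and 1, so they are in parallel and share one voltage V; the full source current 5 A splits among them.
1/R_par = 1/43000 + 1/9100 + 1/100 = 0.01013 S  =>  R_par = 98.69 Ω
V = I × R_par = 5 × 98.69 = 493.4 V
I_R3 = V/R3 = 493.4/100 = 4.934 A

Final answer: 4.934 A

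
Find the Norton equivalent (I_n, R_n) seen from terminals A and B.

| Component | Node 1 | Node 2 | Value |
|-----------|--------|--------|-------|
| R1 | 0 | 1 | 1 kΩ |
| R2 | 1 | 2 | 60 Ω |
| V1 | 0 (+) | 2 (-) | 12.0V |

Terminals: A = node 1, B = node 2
Find the Thévenin equivalent first; then I_n = V_th/R_th and R_n = R_th.
Step 1 — V_th is the open-circuit voltage V_A - V_B (nothing connected across the terminals).
Nodal analysis, taking node 2 as the 0 V reference.
Source V1 fixes V_0 = 12 V.
KCL at each unknown node (sum of currents leaving = 0; resistances in Ω):
  Node 1: (V_1 - 12)/1000 + (V_1 - 0)/60 = 0
Collecting terms: 0.01767 × V_1 = 0.012  =>  V_1 = 0.6792 V
V_th = V_1 - V_2 = 0.6792 - 0 = 0.6792 V
Step 2 — R_th: zero the source — replace V1 by a short circuit (node 2 merges into node 0) — and find the resistance seen between A (node 1) and B (node 0).
Reduce the network between node 1 (A) and node 0 (B) by series/parallel combination:
  Rp1 = R1 ‖ R2 (parallel, both between nodes 0 and 1) = 1/(1/1000 + 1/60) = 56.6 Ω
R_th = 56.6 Ω
I_n = V_th/R_th = 0.6792/56.6 = 0.012 A, and R_n = R_th = 56.6 Ω

Final answer: I_n = 0.012 A, R_n = 56.6 Ω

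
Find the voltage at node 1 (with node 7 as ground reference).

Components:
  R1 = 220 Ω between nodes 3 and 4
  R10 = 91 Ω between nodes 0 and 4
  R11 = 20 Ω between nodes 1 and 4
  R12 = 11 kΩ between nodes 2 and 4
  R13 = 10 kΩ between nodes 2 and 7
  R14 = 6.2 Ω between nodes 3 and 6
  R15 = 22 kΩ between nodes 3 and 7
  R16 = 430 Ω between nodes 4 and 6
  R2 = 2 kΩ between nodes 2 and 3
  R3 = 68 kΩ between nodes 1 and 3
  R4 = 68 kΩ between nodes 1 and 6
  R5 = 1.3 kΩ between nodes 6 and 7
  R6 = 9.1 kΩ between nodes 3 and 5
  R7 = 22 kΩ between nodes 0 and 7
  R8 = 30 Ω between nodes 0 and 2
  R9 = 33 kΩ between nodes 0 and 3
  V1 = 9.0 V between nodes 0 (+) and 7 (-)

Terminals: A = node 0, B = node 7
Nodal analysis, taking node 7 as the 0 V reference.
Source V1 fixes V_0 = 9 V.
KCL at each unknown node (sum of currents leaving = 0; resistances in Ω):
  Node 1: (V_1 - V_3)/68000 + (V_1 - V_6)/68000 + (V_1 - V_4)/20 = 0
  Node 2: (V_2 - V_3)/2000 + (V_2 - 9)/30 + (V_2 - V_4)/11000 + (V_2 - 0)/10000 = 0
  Node 3: (V_3 - V_4)/220 + (V_3 - V_2)/2000 + (V_3 - V_1)/68000 + (V_3 - V_5)/9100 + (V_3 - 9)/33000 + (V_3 - V_6)/6.2 + (V_3 - 0)/22000 = 0
  Node 4: (V_4 - V_3)/220 + (V_4 - 9)/91 + (V_4 - V_1)/20 + (V_4 - V_2)/11000 + (V_4 - V_6)/430 = 0
  Node 5: (V_5 - V_3)/9100 = 0
  Node 6: (V_6 - V_1)/68000 + (V_6 - 0)/1300 + (V_6 - V_3)/6.2 + (V_6 - V_4)/430 = 0
Collecting terms (coefficients in siemens):
  0.05003·V_1 - 0.00001471·V_3 - 0.05·V_4 - 0.00001471·V_6 = 0
  0.03402·V_2 - 0.0005·V_3 - 0.00009091·V_4 = 0.3
  0.1665·V_3 - 0.00001471·V_1 - 0.0005·V_2 - 0.004545·V_4 - 0.0001099·V_5 - 0.1613·V_6 = 0.0002727
  0.06795·V_4 - 0.05·V_1 - 0.00009091·V_2 - 0.004545·V_3 - 0.002326·V_6 = 0.0989
  0.0001099·V_5 - 0.0001099·V_3 = 0
  0.1644·V_6 - 0.00001471·V_1 - 0.1613·V_3 - 0.002326·V_4 = 0
Solving these 6 simultaneous equations (Gaussian elimination) gives:
  V_1 = 8.495 V, V_2 = 8.953 V, V_3 = 7.695 V, V_4 = 8.496 V
  V_5 = 7.695 V, V_6 = 7.671 V
The requested potential is V_1 = 8.495 V.

Final answer: V_1 = 8.495 V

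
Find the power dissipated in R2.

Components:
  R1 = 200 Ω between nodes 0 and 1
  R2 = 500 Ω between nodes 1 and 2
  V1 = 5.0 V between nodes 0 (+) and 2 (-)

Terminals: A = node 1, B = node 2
Nodal analysis, taking node 2 as the 0 V reference.
Source V1 fixes V_0 = 5 V.
KCL at each unknown node (sum of currents leaving = 0; resistances in Ω):
  Node 1: (V_1 - 5)/200 + (V_1 - 0)/500 = 0
Collecting terms: 0.007 × V_1 = 0.025  =>  V_1 = 3.571 V
I_R2 = (V_1 - V_2)/R2 = (3.571 - 0)/500 = 0.007143 A
P_R2 = I_R2² × R2 = (0.007143)² × 500 = 0.02551 W

Final answer: 0.02551 W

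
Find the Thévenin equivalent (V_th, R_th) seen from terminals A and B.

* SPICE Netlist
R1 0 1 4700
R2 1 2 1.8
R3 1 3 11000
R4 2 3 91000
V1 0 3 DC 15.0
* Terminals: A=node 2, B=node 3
Step 1 — V_th is the open-circuit voltage V_A - V_B (nothing connected across the terminals).
Nodal analysis, taking node 3 as the 0 V reference.
Source V1 fixes V_0 = 15 V.
KCL at each unknown node (sum of currents leaving = 0; resistances in Ω):
  Node 1: (V_1 - 15)/4700 + (V_1 - V_2)/1.8 + (V_1 - 0)/11000 = 0
  Node 2: (V_2 - V_1)/1.8 + (V_2 - 0)/91000 = 0
Collecting terms (coefficients in siemens):
  0.5559·V_1 - 0.5556·V_2 = 0.003191
  0.5556·V_2 - 0.5556·V_1 = 0
Determinant D = (0.5559)(0.5556) - (-0.5556)(-0.5556) = 0.0001748
V_1 = [(0.003191)(0.5556) - (-0.5556)(0)]/D = 10.14 V
V_2 = [(0.5559)(0) - (0.003191)(-0.5556)]/D = 10.14 V
V_th = V_2 - V_3 = 10.14 - 0 = 10.14 V
Step 2 — R_th: zero the source — replace V1 by a short circuit (node 3 merges into node 0) — and find the resistance seen between A (node 2) and B (node 0).
Reduce the network between node 2 (A) and node 0 (B) by series/parallel combination:
  Rp1 = R1 ‖ R3 (parallel, both between nodes 0 and 1) = 1/(1/4700 + 1/11000) = 3293 Ω
  Rs1 = R2 + Rp1 (series, joined only at node 1) = 1.8 + 3293 = 3295 Ω
  Rp2 = R4 ‖ Rs1 (parallel, both between nodes 0 and 2) = 1/(1/91000 + 1/3295) = 3180 Ω
R_th = 3.18 kΩ

Final answer: V_th = 10.14 V, R_th = 3.18 kΩ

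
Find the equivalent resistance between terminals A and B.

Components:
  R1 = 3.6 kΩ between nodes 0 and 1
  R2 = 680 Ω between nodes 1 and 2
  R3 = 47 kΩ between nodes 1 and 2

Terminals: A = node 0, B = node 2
Reduce the network between node 0 (A) and node 2 (B) by series/parallel combination:
  Rp1 = R2 ‖ R3 (parallel, both between nodes 1 and 2) = 1/(1/680 + 1/47000) = 670.3 Ω
  Rs1 = R1 + Rp1 (series, joined only at node 1) = 3600 + 670.3 = 4270 Ω
R_eq = 4.27 kΩ

Final answer: 4.27 kΩ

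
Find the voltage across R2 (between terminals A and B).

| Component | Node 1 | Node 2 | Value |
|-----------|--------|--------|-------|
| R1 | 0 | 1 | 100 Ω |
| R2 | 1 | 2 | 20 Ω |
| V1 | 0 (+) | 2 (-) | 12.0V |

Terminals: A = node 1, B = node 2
R1 and R2 are in series across V1 (node 0 → node 1 → node 2), and the output A–B is taken across R2, so this is a voltage divider.
Series current: I = V1/(R1 + R2) = 12/(100 + 20) = 12/120 = 0.1 A
V_R2 = I × R2 = V1 × R2/(R1 + R2) = 12 × 20/120 = 2 V

Final answer: 2 V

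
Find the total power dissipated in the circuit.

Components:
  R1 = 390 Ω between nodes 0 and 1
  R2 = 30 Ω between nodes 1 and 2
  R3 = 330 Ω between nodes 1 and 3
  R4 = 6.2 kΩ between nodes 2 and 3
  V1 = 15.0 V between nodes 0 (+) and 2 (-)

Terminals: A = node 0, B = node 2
Nodal analysis, taking node 2 as the 0 V reference.
Source V1 fixes V_0 = 15 V.
KCL at each unknown node (sum of currents leaving = 0; resistances in Ω):
  Node 1: (V_1 - 15)/390 + (V_1 - 0)/30 + (V_1 - V_3)/330 = 0
  Node 3: (V_3 - V_1)/330 + (V_3 - 0)/6200 = 0
Collecting terms (coefficients in siemens):
  0.03893·V_1 - 0.00303·V_3 = 0.03846
  0.003192·V_3 - 0.00303·V_1 = 0
Determinant D = (0.03893)(0.003192) - (-0.00303)(-0.00303) = 0.0001151
V_1 = [(0.03846)(0.003192) - (-0.00303)(0)]/D = 1.067 V
V_3 = [(0.03893)(0) - (0.03846)(-0.00303)]/D = 1.013 V
Power in each resistor, P = (ΔV)²/R:
  P_R1 = (15 - 1.067)²/390 = 0.4978 W
  P_R2 = (1.067 - 0)²/30 = 0.03794 W
  P_R3 = (1.067 - 1.013)²/330 = 0.000008809 W
  P_R4 = (0 - 1.013)²/6200 = 0.0001655 W
P_total = P_R1 + P_R2 + P_R3 + P_R4 = 0.5359 W

Final answer: 0.5359 W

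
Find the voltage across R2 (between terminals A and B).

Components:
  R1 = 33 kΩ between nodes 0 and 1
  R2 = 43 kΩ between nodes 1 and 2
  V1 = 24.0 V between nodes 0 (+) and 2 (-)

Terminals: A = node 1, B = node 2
R1 and R2 are in series across V1 (node 0 → node 1 → node 2), and the output A–B is taken across R2, so this is a voltage divider.
Series current: I = V1/(R1 + R2) = 24/(33000 + 43000) = 24/76000 = 0.0003158 A
V_R2 = I × R2 = V1 × R2/(R1 + R2) = 24 × 43000/76000 = 13.58 V

Final answer: 13.58 V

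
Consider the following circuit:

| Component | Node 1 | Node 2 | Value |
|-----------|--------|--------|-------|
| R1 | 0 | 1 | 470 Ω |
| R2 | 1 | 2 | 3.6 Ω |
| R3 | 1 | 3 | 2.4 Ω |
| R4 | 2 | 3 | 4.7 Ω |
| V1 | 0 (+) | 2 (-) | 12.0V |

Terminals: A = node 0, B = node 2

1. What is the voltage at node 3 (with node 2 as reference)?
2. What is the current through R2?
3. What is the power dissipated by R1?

Nodal analysis, taking node 2 as the 0 V reference.
Source V1 fixes V_0 = 12 V.
KCL at each unknown node (sum of currents leaving = 0; resistances in Ω):
  Node 1: (V_1 - 12)/470 + (V_1 - 0)/3.6 + (V_1 - V_3)/2.4 = 0
  Node 3: (V_3 - V_1)/2.4 + (V_3 - 0)/4.7 = 0
Collecting terms (coefficients in siemens):
  0.6966·V_1 - 0.4167·V_3 = 0.02553
  0.6294·V_3 - 0.4167·V_1 = 0
Determinant D = (0.6966)(0.6294) - (-0.4167)(-0.4167) = 0.2648
V_1 = [(0.02553)(0.6294) - (-0.4167)(0)]/D = 0.06068 V
V_3 = [(0.6966)(0) - (0.02553)(-0.4167)]/D = 0.04017 V
Part 1:
  Read off the nodal solution: V_3 = 0.04017 V
Part 2:
  I_R2 = (V_1 - V_2)/R2 = (0.06068 - 0)/3.6 = 0.01686 A
  Magnitude: I_R2 = 0.01686 A
Part 3:
  I_R1 = (V_0 - V_1)/R1 = (12 - 0.06068)/470 = 0.0254 A
  P_R1 = I_R1² × R1 = (0.0254)² × 470 = 0.3033 W

Final answers:
1. V_3 = 0.04017 V
2. I_R2 = 0.01686 A
3. P_R1 = 0.3033 W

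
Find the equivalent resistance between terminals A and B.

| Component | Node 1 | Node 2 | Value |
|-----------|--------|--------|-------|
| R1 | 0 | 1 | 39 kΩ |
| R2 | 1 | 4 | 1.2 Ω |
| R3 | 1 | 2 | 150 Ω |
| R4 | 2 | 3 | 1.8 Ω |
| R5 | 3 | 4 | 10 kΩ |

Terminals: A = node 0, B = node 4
Reduce the network between node 0 (A) and node 4 (B) by series/parallel combination:
  Rs1 = R3 + R4 (series, joined only at node 2) = 150 + 1.8 = 151.8 Ω
  Rs2 = R5 + Rs1 (series, joined only at node 3) = 10000 + 151.8 = 10150 Ω
  Rp1 = R2 ‖ Rs2 (parallel, both between nodes 1 and 4) = 1/(1/1.2 + 1/10150) = 1.2 Ω
  Rs3 = R1 + Rp1 (series, joined only at node 1) = 39000 + 1.2 = 39000 Ω
R_eq = 39 kΩ

Final answer: 39 kΩ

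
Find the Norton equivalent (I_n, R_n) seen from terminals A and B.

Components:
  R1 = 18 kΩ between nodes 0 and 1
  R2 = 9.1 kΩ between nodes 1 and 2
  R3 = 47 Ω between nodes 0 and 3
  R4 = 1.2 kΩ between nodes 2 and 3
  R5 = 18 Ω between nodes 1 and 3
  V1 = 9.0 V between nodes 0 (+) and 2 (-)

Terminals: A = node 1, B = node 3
Find the Thévenin equivalent first; then I_n = V_th/R_th and R_n = R_th.
Step 1 — V_th is the open-circuit voltage V_A - V_B (nothing connected across the terminals).
Nodal analysis, taking node 2 as the 0 V reference.
Source V1 fixes V_0 = 9 V.
KCL at each unknown node (sum of currents leaving = 0; resistances in Ω):
  Node 1: (V_1 - 9)/18000 + (V_1 - 0)/9100 + (V_1 - V_3)/18 = 0
  Node 3: (V_3 - 9)/47 + (V_3 - 0)/1200 + (V_3 - V_1)/18 = 0
Collecting terms (coefficients in siemens):
  0.05572·V_1 - 0.05556·V_3 = 0.0005
  0.07767·V_3 - 0.05556·V_1 = 0.1915
Determinant D = (0.05572)(0.07767) - (-0.05556)(-0.05556) = 0.001241
V_1 = [(0.0005)(0.07767) - (-0.05556)(0.1915)]/D = 8.602 V
V_3 = [(0.05572)(0.1915) - (0.0005)(-0.05556)]/D = 8.619 V
V_th = V_1 - V_3 = 8.602 - 8.619 = -0.01662 V
Step 2 — R_th: zero the source — replace V1 by a short circuit (node 2 merges into node 0) — and find the resistance seen between A (node 1) and B (node 3).
Reduce the network between node 1 (A) and node 3 (B) by series/parallel combination:
  Rp1 = R1 ‖ R2 (parallel, both between nodes 0 and 1) = 1/(1/18000 + 1/9100) = 6044 Ω
  Rp2 = R3 ‖ R4 (parallel, both between nodes 0 and 3) = 1/(1/47 + 1/1200) = 45.23 Ω
  Rs1 = Rp1 + Rp2 (series, joined only at node 0) = 6044 + 45.23 = 6090 Ω
  Rp3 = R5 ‖ Rs1 (parallel, both between nodes 1 and 3) = 1/(1/18 + 1/6090) = 17.95 Ω
R_th = 17.95 Ω
I_n = V_th/R_th = -0.01662/17.95 = -0.000926 A, and R_n = R_th = 17.95 Ω

Final answer: I_n = -0.000926 A, R_n = 17.95 Ω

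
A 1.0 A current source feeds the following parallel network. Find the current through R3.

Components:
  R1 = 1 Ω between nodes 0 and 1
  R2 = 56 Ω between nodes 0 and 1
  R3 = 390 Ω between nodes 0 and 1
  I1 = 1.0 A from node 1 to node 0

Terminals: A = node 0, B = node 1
All resistors sit directly between nodes 0 and 1, so they are in parallel and share one voltage V; the full source current 1 A splits among them.
1/R_par = 1/1 + 1/56 + 1/390 = 1.02 S  =>  R_par = 0.98 Ω
V = I × R_par = 1 × 0.98 = 0.98 V
I_R3 = V/R3 = 0.98/390 = 0.002513 A

Final answer: 0.002513 A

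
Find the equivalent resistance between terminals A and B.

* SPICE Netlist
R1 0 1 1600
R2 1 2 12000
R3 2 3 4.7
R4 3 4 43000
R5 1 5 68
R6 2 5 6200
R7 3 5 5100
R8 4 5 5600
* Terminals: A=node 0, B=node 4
The network is not a plain series/parallel combination. Inject a 1 A test current into terminal A (node 0) and return it from terminal B (node 4); then R_eq = V_A / (1 A).
Nodal analysis, taking node 4 as the 0 V reference.
Current source I_test pushes 1 A into node 0 and draws it out of node 4.
KCL at each unknown node (sum of currents leaving = 0; resistances in Ω):
  Node 0: (V_0 - V_1)/1600 - 1 = 0
  Node 1: (V_1 - V_0)/1600 + (V_1 - V_2)/12000 + (V_1 - V_5)/68 = 0
  Node 2: (V_2 - V_1)/12000 + (V_2 - V_3)/4.7 + (V_2 - V_5)/6200 = 0
  Node 3: (V_3 - V_2)/4.7 + (V_3 - 0)/43000 + (V_3 - V_5)/5100 = 0
  Node 5: (V_5 - V_1)/68 + (V_5 - V_2)/6200 + (V_5 - V_3)/5100 + (V_5 - 0)/5600 = 0
Collecting terms (coefficients in siemens):
  0.000625·V_0 - 0.000625·V_1 = 1
  0.01541·V_1 - 0.000625·V_0 - 0.00008333·V_2 - 0.01471·V_5 = 0
  0.213·V_2 - 0.00008333·V_1 - 0.2128·V_3 - 0.0001613·V_5 = 0
  0.213·V_3 - 0.2128·V_2 - 0.0001961·V_5 = 0
  0.01524·V_5 - 0.01471·V_1 - 0.0001613·V_2 - 0.0001961·V_3 = 0
Solving these 5 simultaneous equations (Gaussian elimination) gives:
  V_0 = 6648 V, V_1 = 5048 V, V_2 = 4744 V, V_3 = 4744 V
  V_5 = 4982 V
R_eq = V_0 / 1 A = 6648 Ω = 6.648 kΩ

Final answer: 6.648 kΩ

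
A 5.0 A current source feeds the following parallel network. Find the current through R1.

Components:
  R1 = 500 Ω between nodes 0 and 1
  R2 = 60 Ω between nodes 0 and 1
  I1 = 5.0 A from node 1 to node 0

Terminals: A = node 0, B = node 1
All resistors sit directly between nodes 0 and 1, so they are in parallel and share one voltage V; the full source current 5 A splits among them.
1/R_par = 1/500 + 1/60 = 0.01867 S  =>  R_par = 53.57 Ω
V = I × R_par = 5 × 53.57 = 267.9 V
I_R1 = V/R1 = 267.9/500 = 0.5357 A

Final answer: 0.5357 A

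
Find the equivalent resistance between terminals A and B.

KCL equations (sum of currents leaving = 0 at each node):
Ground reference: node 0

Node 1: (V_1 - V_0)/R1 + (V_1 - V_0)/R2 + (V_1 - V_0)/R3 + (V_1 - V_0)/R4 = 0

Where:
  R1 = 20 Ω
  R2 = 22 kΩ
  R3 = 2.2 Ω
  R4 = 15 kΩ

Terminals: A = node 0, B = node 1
Reduce the network between node 0 (A) and node 1 (B) by series/parallel combination:
  Rp1 = R1 ‖ R2 ‖ R3 ‖ R4 (parallel, all between nodes 0 and 1) = 1/(1/20 + 1/22000 + 1/2.2 + 1/15000) = 1.982 Ω
R_eq = 1.982 Ω

Final answer: 1.982 Ω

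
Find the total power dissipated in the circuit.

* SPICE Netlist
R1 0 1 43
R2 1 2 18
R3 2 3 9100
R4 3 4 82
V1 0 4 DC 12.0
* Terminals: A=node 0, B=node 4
Nodal analysis, taking node 4 as the 0 V reference.
Source V1 fixes V_0 = 12 V.
KCL at each unknown node (sum of currents leaving = 0; resistances in Ω):
  Node 1: (V_1 - 12)/43 + (V_1 - V_2)/18 = 0
  Node 2: (V_2 - V_1)/18 + (V_2 - V_3)/9100 = 0
  Node 3: (V_3 - V_2)/9100 + (V_3 - 0)/82 = 0
Collecting terms (coefficients in siemens):
  0.07881·V_1 - 0.05556·V_2 = 0.2791
  0.05567·V_2 - 0.05556·V_1 - 0.0001099·V_3 = 0
  0.01231·V_3 - 0.0001099·V_2 = 0
Solving these 3 simultaneous equations (Gaussian elimination) gives:
  V_1 = 11.94 V, V_2 = 11.92 V, V_3 = 0.1065 V
Power in each resistor, P = (ΔV)²/R:
  P_R1 = (12 - 11.94)²/43 = 0.00007248 W
  P_R2 = (11.94 - 11.92)²/18 = 0.00003034 W
  P_R3 = (11.92 - 0.1065)²/9100 = 0.01534 W
  P_R4 = (0.1065 - 0)²/82 = 0.0001382 W
P_total = P_R1 + P_R2 + P_R3 + P_R4 = 0.01558 W

Final answer: 0.01558 W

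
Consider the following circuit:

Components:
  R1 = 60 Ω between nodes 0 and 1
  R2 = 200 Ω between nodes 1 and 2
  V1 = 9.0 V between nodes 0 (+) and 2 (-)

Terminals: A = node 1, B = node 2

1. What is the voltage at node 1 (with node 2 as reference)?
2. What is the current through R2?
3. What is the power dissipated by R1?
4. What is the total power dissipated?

Nodal analysis, taking node 2 as the 0 V reference.
Source V1 fixes V_0 = 9 V.
KCL at each unknown node (sum of currents leaving = 0; resistances in Ω):
  Node 1: (V_1 - 9)/60 + (V_1 - 0)/200 = 0
Collecting terms: 0.02167 × V_1 = 0.15  =>  V_1 = 6.923 V
Part 1:
  Read off the nodal solution: V_1 = 6.923 V
Part 2:
  I_R2 = (V_1 - V_2)/R2 = (6.923 - 0)/200 = 0.03462 A
  Magnitude: I_R2 = 0.03462 A
Part 3:
  I_R1 = (V_0 - V_1)/R1 = (9 - 6.923)/60 = 0.03462 A
  P_R1 = I_R1² × R1 = (0.03462)² × 60 = 0.07189 W
Part 4:
  Power in each resistor, P = (ΔV)²/R:
    P_R1 = (9 - 6.923)²/60 = 0.07189 W
    P_R2 = (6.923 - 0)²/200 = 0.2396 W
  P_total = P_R1 + P_R2 = 0.3115 W

Final answers:
1. V_1 = 6.923 V
2. I_R2 = 0.03462 A
3. P_R1 = 0.07189 W
4. P_total = 0.3115 W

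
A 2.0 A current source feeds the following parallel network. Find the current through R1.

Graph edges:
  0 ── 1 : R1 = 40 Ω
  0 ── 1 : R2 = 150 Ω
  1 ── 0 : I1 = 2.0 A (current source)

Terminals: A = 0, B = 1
All resistors sit directly between nodes 0 and 1, so they are in parallel and share one voltage V; the full source current 2 A splits among them.
1/R_par = 1/40 + 1/150 = 0.03167 S  =>  R_par = 31.58 Ω
V = I × R_par = 2 × 31.58 = 63.16 V
I_R1 = V/R1 = 63.16/40 = 1.579 A

Final answer: 1.579 A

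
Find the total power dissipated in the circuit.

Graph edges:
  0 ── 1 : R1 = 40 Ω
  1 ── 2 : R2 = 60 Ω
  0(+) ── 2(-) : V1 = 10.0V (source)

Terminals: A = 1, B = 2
Nodal analysis, taking node 2 as the 0 V reference.
Source V1 fixes V_0 = 10 V.
KCL at each unknown node (sum of currents leaving = 0; resistances in Ω):
  Node 1: (V_1 - 10)/40 + (V_1 - 0)/60 = 0
Collecting terms: 0.04167 × V_1 = 0.25  =>  V_1 = 6 V
Power in each resistor, P = (ΔV)²/R:
  P_R1 = (10 - 6)²/40 = 0.4 W
  P_R2 = (6 - 0)²/60 = 0.6 W
P_total = P_R1 + P_R2 = 1 W

Final answer: 1 W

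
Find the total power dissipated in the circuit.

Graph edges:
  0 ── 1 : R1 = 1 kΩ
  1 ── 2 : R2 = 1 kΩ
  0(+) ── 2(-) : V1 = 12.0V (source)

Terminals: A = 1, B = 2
Nodal analysis, taking node 2 as the 0 V reference.
Source V1 fixes V_0 = 12 V.
KCL at each unknown node (sum of currents leaving = 0; resistances in Ω):
  Node 1: (V_1 - 12)/1000 + (V_1 - 0)/1000 = 0
Collecting terms: 0.002 × V_1 = 0.012  =>  V_1 = 6 V
Power in each resistor, P = (ΔV)²/R:
  P_R1 = (12 - 6)²/1000 = 0.036 W
  P_R2 = (6 - 0)²/1000 = 0.036 W
P_total = P_R1 + P_R2 = 0.072 W

Final answer: 0.072 W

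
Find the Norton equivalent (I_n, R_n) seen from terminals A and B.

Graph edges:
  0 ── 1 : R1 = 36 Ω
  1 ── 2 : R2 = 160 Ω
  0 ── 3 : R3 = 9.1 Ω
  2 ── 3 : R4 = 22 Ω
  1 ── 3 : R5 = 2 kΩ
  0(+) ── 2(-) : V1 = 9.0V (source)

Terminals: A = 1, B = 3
Find the Thévenin equivalent first; then I_n = V_th/R_th and R_n = R_th.
Step 1 — V_th is the open-circuit voltage V_A - V_B (nothing connected across the terminals).
Nodal analysis, taking node 2 as the 0 V reference.
Source V1 fixes V_0 = 9 V.
KCL at each unknown node (sum of currents leaving = 0; resistances in Ω):
  Node 1: (V_1 - 9)/36 + (V_1 - 0)/160 + (V_1 - V_3)/2000 = 0
  Node 3: (V_3 - 9)/9.1 + (V_3 - 0)/22 + (V_3 - V_1)/2000 = 0
Collecting terms (coefficients in siemens):
  0.03453·V_1 - 0.0005·V_3 = 0.25
  0.1558·V_3 - 0.0005·V_1 = 0.989
Determinant D = (0.03453)(0.1558) - (-0.0005)(-0.0005) = 0.005381
V_1 = [(0.25)(0.1558) - (-0.0005)(0.989)]/D = 7.333 V
V_3 = [(0.03453)(0.989) - (0.25)(-0.0005)]/D = 6.37 V
V_th = V_1 - V_3 = 7.333 - 6.37 = 0.9631 V
Step 2 — R_th: zero the source — replace V1 by a short circuit (node 2 merges into node 0) — and find the resistance seen between A (node 1) and B (node 3).
Reduce the network between node 1 (A) and node 3 (B) by series/parallel combination:
  Rp1 = R1 ‖ R2 (parallel, both between nodes 0 and 1) = 1/(1/36 + 1/160) = 29.39 Ω
  Rp2 = R3 ‖ R4 (parallel, both between nodes 0 and 3) = 1/(1/9.1 + 1/22) = 6.437 Ω
  Rs1 = Rp1 + Rp2 (series, joined only at node 0) = 29.39 + 6.437 = 35.83 Ω
  Rp3 = R5 ‖ Rs1 (parallel, both between nodes 1 and 3) = 1/(1/2000 + 1/35.83) = 35.19 Ω
R_th = 35.19 Ω
I_n = V_th/R_th = 0.9631/35.19 = 0.02737 A, and R_n = R_th = 35.19 Ω

Final answer: I_n = 0.02737 A, R_n = 35.19 Ω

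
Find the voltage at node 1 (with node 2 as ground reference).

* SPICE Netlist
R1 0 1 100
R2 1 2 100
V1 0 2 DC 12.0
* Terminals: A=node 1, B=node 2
Nodal analysis, taking node 2 as the 0 V reference.
Source V1 fixes V_0 = 12 V.
KCL at each unknown node (sum of currents leaving = 0; resistances in Ω):
  Node 1: (V_1 - 12)/100 + (V_1 - 0)/100 = 0
Collecting terms: 0.02 × V_1 = 0.12  =>  V_1 = 6 V
The requested potential is V_1 = 6 V.

Final answer: V_1 = 6 V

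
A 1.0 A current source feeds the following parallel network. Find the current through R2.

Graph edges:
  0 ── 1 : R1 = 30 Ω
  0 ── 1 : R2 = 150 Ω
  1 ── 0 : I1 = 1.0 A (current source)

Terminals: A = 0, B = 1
All resistors sit directly between nodes 0 and 1, so they are in parallel and share one voltage V; the full source current 1 A splits among them.
1/R_par = 1/30 + 1/150 = 0.04 S  =>  R_par = 25 Ω
V = I × R_par = 1 × 25 = 25 V
I_R2 = V/R2 = 25/150 = 0.1667 A

Final answer: 0.1667 A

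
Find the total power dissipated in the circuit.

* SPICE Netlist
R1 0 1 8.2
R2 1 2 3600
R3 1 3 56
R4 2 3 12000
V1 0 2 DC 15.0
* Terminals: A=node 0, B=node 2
Nodal analysis, taking node 2 as the 0 V reference.
Source V1 fixes V_0 = 15 V.
KCL at each unknown node (sum of currents leaving = 0; resistances in Ω):
  Node 1: (V_1 - 15)/8.2 + (V_1 - 0)/3600 + (V_1 - V_3)/56 = 0
  Node 3: (V_3 - V_1)/56 + (V_3 - 0)/12000 = 0
Collecting terms (coefficients in siemens):
  0.1401·V_1 - 0.01786·V_3 = 1.829
  0.01794·V_3 - 0.01786·V_1 = 0
Determinant D = (0.1401)(0.01794) - (-0.01786)(-0.01786) = 0.002194
V_1 = [(1.829)(0.01794) - (-0.01786)(0)]/D = 14.96 V
V_3 = [(0.1401)(0) - (1.829)(-0.01786)]/D = 14.89 V
Power in each resistor, P = (ΔV)²/R:
  P_R1 = (15 - 14.96)²/8.2 = 0.0002387 W
  P_R2 = (14.96 - 0)²/3600 = 0.06213 W
  P_R3 = (14.96 - 14.89)²/56 = 0.00008618 W
  P_R4 = (0 - 14.89)²/12000 = 0.01847 W
P_total = P_R1 + P_R2 + P_R3 + P_R4 = 0.08092 W

Final answer: 0.08092 W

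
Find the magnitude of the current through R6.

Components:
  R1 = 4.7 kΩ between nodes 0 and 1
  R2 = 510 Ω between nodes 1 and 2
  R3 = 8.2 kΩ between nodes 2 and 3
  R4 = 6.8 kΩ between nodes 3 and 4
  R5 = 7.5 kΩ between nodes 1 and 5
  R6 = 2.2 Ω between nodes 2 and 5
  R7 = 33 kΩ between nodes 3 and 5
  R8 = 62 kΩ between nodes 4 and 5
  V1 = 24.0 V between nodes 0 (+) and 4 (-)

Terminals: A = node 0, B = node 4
Nodal analysis, taking node 4 as the 0 V reference.
Source V1 fixes V_0 = 24 V.
KCL at each unknown node (sum of currents leaving = 0; resistances in Ω):
  Node 1: (V_1 - 24)/4700 + (V_1 - V_2)/510 + (V_1 - V_5)/7500 = 0
  Node 2: (V_2 - V_1)/510 + (V_2 - V_3)/8200 + (V_2 - V_5)/2.2 = 0
  Node 3: (V_3 - V_2)/8200 + (V_3 - 0)/6800 + (V_3 - V_5)/33000 = 0
  Node 5: (V_5 - V_1)/7500 + (V_5 - V_2)/2.2 + (V_5 - V_3)/33000 + (V_5 - 0)/62000 = 0
Collecting terms (coefficients in siemens):
  0.002307·V_1 - 0.001961·V_2 - 0.0001333·V_5 = 0.005106
  0.4566·V_2 - 0.001961·V_1 - 0.000122·V_3 - 0.4545·V_5 = 0
  0.0002993·V_3 - 0.000122·V_2 - 0.0000303·V_5 = 0
  0.4547·V_5 - 0.0001333·V_1 - 0.4545·V_2 - 0.0000303·V_3 = 0
Solving these 4 simultaneous equations (Gaussian elimination) gives:
  V_1 = 17.03 V, V_2 = 16.32 V, V_3 = 8.3 V, V_5 = 16.32 V
I_R6 = (V_2 - V_5)/R6 = (16.32 - 16.32)/2.2 = 0.0004115 A
|I_R6| = 0.0004115 A

Final answer: |I_R6| = 0.0004115 A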